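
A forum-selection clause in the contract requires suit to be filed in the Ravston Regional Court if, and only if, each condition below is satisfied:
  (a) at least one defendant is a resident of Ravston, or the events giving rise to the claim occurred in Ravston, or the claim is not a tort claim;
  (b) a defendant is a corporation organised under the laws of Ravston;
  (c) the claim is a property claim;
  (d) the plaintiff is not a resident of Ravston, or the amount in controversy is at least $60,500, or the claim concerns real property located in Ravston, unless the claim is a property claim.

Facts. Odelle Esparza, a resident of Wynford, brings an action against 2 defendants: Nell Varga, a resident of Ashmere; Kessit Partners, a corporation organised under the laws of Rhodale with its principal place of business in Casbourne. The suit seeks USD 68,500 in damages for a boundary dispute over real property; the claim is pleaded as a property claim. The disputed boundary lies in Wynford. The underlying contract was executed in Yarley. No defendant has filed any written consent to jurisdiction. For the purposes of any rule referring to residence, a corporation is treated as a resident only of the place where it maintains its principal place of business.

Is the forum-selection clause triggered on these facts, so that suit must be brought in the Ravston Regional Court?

No

The Ravston Regional Court:
  (a) The claim is a property claim, not a tort claim — that alternative is enough. Condition met.
  (b) The corporate defendant(s) are organised in Rhodale, not Ravston. Fails.
  (c) The claim is a property claim. Condition met.
  (d) The plaintiff resides in Wynford, which is not Ravston, so this disjunct is met. Condition met.
  → The clause does not apply.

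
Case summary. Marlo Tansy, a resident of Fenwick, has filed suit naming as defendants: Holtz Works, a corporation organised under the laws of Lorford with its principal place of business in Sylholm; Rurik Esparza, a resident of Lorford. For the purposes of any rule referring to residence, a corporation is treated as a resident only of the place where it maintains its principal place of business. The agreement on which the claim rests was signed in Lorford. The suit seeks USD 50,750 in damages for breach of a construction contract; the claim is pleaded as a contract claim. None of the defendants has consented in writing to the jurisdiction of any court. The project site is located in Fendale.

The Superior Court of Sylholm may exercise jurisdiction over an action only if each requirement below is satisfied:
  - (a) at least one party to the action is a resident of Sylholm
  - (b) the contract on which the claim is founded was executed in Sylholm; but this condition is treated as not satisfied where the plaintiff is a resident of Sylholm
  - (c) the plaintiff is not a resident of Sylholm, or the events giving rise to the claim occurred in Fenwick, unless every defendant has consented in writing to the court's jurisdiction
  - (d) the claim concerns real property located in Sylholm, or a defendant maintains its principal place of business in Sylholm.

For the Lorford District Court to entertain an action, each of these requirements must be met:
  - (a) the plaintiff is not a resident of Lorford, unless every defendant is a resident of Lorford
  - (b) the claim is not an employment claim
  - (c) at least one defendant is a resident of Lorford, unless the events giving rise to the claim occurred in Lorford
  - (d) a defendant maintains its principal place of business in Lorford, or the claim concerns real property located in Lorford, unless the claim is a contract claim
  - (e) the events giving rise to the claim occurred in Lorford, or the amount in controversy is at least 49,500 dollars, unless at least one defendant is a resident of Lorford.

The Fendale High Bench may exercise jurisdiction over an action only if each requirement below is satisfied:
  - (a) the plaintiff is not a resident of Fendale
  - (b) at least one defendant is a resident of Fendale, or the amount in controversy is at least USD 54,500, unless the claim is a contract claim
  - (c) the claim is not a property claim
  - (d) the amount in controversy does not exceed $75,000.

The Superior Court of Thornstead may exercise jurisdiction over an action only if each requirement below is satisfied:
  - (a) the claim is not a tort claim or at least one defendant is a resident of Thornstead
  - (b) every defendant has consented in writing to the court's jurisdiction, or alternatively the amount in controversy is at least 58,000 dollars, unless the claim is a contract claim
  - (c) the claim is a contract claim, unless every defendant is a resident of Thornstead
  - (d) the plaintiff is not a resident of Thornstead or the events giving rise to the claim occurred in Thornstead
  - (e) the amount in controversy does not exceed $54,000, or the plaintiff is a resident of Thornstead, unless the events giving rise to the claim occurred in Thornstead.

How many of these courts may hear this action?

3

The Superior Court of Sylholm:
  (a) Holtz Works resides in Sylholm. Condition met.
  (b) The contract was executed in Lorford, not Sylholm. Not satisfied.
  (c) The plaintiff resides in Fenwick, which is not Sylholm, so one alternative holds. Condition met.
  (d) Holtz Works has its principal place of business in Sylholm, so this disjunct is met. Met.
  → The court lacks jurisdiction.
The Lorford District Court:
  (a) The plaintiff resides in Fenwick, which is not Lorford. Met.
  (b) The claim is a contract claim, not an employment claim. Met.
  (c) Rurik Esparza resides in Lorford. Satisfied.
  (d) The corporate defendant(s) have their principal place of business in Sylholm, not Lorford; the claim does not concern real property — none of the alternatives is met. But the claim is a contract claim, and the 'unless' clause therefore excuses the requirement. Condition met.
  (e) The amount in controversy is $50,750, which meets the $49,500 floor — that alternative is enough. Satisfied.
  → The court has jurisdiction.
The Fendale High Bench:
  (a) The plaintiff resides in Fenwick, which is not Fendale. Condition met.
  (b) No defendant resides in Fendale (they reside in Sylholm, Lorford); the amount in controversy is $50,750, below the $54,500 floor — none of the alternatives is met. However, the claim is a contract claim, so the 'unless' proviso supplies this condition. Met.
  (c) The claim is a contract claim, not a property claim. Condition met.
  (d) The amount in controversy is USD 50,750, within the $75,000 ceiling. Met.
  → Jurisdiction lies.
The Superior Court of Thornstead:
  (a) The claim is a contract claim, not a tort claim, so one alternative holds. Met.
  (b) No such written consent has been filed; the amount in controversy is USD 50,750, below the USD 58,000 floor — no alternative holds. The proviso rescues it, though: the claim is a contract claim. Met.
  (c) The claim is a contract claim. Met.
  (d) The plaintiff resides in Fenwick, which is not Thornstead, so this disjunct is met. Condition met.
  (e) The amount in controversy is $50,750, within the $54,000 ceiling, so this disjunct is met. Met.
  → All conditions met; jurisdiction exists.
Courts with jurisdiction: the Lorford District Court, the Fendale High Bench, the Superior Court of Thornstead — 3 in total.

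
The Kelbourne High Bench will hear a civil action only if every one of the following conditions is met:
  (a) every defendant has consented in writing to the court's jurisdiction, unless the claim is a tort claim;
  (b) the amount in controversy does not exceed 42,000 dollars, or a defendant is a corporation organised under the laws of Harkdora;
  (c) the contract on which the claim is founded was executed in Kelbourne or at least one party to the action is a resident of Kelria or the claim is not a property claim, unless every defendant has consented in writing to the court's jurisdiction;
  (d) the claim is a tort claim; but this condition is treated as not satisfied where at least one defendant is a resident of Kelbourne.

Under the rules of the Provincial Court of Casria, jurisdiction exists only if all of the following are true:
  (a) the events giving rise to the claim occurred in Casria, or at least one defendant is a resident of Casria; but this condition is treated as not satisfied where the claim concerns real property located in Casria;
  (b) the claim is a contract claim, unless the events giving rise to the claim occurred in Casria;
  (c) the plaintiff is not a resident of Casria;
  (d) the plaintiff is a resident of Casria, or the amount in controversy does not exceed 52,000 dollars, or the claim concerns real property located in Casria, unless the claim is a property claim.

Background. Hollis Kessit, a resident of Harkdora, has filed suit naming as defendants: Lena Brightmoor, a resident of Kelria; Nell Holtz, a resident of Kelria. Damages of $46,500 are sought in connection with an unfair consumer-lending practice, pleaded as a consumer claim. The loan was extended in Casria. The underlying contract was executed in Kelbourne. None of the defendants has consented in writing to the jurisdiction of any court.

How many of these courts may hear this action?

1

The Kelbourne High Bench:
  (a) No such written consent has been filed. And the claim is a consumer claim, not a tort claim, so the proviso does not save it. Fails.
  (b) The amount in controversy is 46,500 dollars, above the USD 42,000 ceiling; no defendant is a corporation — every alternative fails. Not satisfied.
  (c) The contract was executed in Kelbourne, so this disjunct is met. Condition met.
  (d) The claim is a consumer claim, not a tort claim. Fails.
  → No jurisdiction.
The Provincial Court of Casria:
  (a) The operative events occurred in Casria, so this disjunct is met. The exception is not triggered, since the claim does not concern real property. Satisfied.
  (b) The claim is a consumer claim, not a contract claim. But the operative events occurred in Casria, and the 'unless' clause therefore excuses the requirement. Satisfied.
  (c) The plaintiff resides in Harkdora, which is not Casria. Met.
  (d) The amount in controversy is $46,500, within the 52,000 dollars ceiling, so one alternative holds. Condition met.
  → The court has jurisdiction.
Courts with jurisdiction: the Provincial Court of Casria — 1 in total.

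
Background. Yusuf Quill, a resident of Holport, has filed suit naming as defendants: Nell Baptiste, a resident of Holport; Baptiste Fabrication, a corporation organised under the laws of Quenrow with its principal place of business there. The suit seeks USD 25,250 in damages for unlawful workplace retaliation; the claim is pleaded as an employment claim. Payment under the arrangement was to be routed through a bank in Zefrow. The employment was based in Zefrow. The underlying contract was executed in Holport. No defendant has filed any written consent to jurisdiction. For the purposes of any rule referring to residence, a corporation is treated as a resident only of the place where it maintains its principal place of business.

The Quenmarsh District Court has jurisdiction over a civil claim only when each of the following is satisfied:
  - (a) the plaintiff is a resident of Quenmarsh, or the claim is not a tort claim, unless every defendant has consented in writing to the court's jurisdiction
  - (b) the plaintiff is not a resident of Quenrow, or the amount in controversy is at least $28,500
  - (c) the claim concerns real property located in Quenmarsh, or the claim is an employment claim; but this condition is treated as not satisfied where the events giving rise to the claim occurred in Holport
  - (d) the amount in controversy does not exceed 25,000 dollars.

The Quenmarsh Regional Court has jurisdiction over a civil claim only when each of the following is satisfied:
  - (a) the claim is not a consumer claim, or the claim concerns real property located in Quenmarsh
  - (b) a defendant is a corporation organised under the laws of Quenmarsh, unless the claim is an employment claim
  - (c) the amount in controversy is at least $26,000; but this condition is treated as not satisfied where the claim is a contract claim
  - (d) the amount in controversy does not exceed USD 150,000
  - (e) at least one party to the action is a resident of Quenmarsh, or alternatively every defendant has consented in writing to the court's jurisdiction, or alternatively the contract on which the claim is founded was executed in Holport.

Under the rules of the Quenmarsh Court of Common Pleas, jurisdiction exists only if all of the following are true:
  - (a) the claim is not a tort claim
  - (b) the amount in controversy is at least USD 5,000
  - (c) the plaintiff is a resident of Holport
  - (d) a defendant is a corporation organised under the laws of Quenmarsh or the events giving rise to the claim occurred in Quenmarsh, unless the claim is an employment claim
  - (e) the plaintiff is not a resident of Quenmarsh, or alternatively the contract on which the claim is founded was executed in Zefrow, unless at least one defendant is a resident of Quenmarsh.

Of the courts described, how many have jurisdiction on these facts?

The Quenmarsh District Court:
  (a) The claim is an employment claim, not a tort claim, which satisfies one of the alternatives. Condition met.
  (b) The plaintiff resides in Holport, which is not Quenrow, which satisfies one of the alternatives. Met.
  (c) The claim is an employment claim, so one alternative holds. The exception is not triggered, since the operative events occurred in Zefrow, not Holport. Satisfied.
  (d) The amount in controversy is 25,250 dollars, above the USD 25,000 ceiling. Not met.
  → The court lacks jurisdiction.
The Quenmarsh Regional Court:
  (a) The claim is an employment claim, not a consumer claim — that alternative is enough. Met.
  (b) The corporate defendant(s) are organised in Quenrow, not Quenmarsh. But the claim is an employment claim, and the 'unless' clause therefore excuses the requirement. Condition met.
  (c) The amount in controversy is 25,250 dollars, below the USD 26,000 floor. Not satisfied.
  (d) The amount in controversy is 25,250 dollars, within the USD 150,000 ceiling. Condition met.
  (e) The contract was executed in Holport, so one alternative holds. Satisfied.
  → At least one condition fails; no jurisdiction.
The Quenmarsh Court of Common Pleas:
  (a) The claim is an employment claim, not a tort claim. Condition met.
  (b) The amount in controversy is 25,250 dollars, which meets the $5,000 floor. Met.
  (c) The plaintiff resides in Holport. Satisfied.
  (d) The corporate defendant(s) are organised in Quenrow, not Quenmarsh; the operative events occurred in Zefrow, not Quenmarsh — none of the alternatives is met. The proviso rescues it, though: the claim is an employment claim. Satisfied.
  (e) The plaintiff resides in Holport, which is not Quenmarsh, so one alternative holds. Condition met.
  → Jurisdiction lies.
Courts with jurisdiction: the Quenmarsh Court of Common Pleas — 1 in total.

1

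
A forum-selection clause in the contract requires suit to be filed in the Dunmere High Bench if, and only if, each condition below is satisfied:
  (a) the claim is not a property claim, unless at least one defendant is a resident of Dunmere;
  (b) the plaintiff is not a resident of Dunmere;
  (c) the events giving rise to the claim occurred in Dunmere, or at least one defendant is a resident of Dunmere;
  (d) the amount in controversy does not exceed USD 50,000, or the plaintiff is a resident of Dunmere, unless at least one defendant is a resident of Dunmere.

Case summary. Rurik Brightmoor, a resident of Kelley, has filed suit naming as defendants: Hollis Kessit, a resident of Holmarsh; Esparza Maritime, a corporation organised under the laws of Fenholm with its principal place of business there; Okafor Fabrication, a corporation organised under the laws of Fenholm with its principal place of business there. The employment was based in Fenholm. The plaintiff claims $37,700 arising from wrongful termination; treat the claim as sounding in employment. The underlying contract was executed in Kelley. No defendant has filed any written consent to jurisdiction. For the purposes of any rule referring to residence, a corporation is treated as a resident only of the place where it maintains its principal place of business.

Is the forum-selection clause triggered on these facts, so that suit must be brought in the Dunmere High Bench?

The Dunmere High Bench:
  (a) The claim is an employment claim, not a property claim. Satisfied.
  (b) The plaintiff resides in Kelley, which is not Dunmere. Met.
  (c) The operative events occurred in Fenholm, not Dunmere; no defendant resides in Dunmere (they reside in Holmarsh, Fenholm, Fenholm) — none of the alternatives is met. Not met.
  (d) The amount in controversy is $37,700, within the USD 50,000 ceiling — that alternative is enough. Condition met.
  → Forum clause is not triggered.

No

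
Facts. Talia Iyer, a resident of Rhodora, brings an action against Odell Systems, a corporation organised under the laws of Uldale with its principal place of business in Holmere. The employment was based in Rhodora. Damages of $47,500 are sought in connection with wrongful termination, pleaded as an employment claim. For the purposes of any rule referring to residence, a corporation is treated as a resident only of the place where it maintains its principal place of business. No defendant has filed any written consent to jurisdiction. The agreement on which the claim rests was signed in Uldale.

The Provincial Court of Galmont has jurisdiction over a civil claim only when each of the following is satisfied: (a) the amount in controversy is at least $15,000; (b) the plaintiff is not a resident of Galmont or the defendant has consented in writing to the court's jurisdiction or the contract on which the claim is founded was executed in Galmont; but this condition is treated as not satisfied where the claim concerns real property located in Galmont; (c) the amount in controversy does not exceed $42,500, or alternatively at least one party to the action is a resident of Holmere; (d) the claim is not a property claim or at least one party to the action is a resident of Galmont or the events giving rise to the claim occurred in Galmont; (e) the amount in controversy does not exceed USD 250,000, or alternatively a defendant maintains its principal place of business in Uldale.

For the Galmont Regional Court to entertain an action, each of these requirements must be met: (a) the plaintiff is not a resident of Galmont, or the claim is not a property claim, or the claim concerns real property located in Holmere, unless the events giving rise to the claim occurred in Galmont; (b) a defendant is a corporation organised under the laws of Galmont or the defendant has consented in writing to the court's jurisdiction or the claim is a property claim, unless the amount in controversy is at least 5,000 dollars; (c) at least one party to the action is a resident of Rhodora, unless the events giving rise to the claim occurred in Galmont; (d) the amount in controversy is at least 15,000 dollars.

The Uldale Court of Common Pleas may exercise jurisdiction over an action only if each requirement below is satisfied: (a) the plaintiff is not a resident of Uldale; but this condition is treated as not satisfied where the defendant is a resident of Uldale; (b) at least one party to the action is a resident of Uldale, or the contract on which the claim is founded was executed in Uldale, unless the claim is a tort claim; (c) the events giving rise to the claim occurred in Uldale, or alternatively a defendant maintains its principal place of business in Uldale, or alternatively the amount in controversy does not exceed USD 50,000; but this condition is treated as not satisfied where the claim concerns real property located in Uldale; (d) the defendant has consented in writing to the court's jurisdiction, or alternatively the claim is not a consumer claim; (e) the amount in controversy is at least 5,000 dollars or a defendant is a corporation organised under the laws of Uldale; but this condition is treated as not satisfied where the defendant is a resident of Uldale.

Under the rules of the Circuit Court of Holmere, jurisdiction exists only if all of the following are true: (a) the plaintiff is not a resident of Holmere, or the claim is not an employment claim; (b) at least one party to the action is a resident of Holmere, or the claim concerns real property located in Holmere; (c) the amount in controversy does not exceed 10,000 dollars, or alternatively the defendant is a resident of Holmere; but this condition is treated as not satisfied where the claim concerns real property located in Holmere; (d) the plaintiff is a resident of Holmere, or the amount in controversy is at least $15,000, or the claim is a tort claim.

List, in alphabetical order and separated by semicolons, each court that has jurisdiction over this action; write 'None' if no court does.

the Circuit Court of Holmere; the Galmont Regional Court; the Provincial Court of Galmont; the Uldale Court of Common Pleas

The Provincial Court of Galmont:
  (a) The amount in controversy is $47,500, which meets the 15,000 dollars floor. Satisfied.
  (b) The plaintiff resides in Rhodora, which is not Galmont, which satisfies one of the alternatives. The carve-out does not apply: the claim does not concern real property. Condition met.
  (c) Odell Systems resides in Holmere, so one alternative holds. Met.
  (d) The claim is an employment claim, not a property claim — that alternative is enough. Met.
  (e) The amount in controversy is $47,500, within the 250,000 dollars ceiling, which satisfies one of the alternatives. Satisfied.
  → Every requirement is satisfied — jurisdiction.
The Galmont Regional Court:
  (a) The plaintiff resides in Rhodora, which is not Galmont, so one alternative holds. Satisfied.
  (b) The corporate defendant(s) are organised in Uldale, not Galmont; no such written consent has been filed; the claim is an employment claim, not a property claim — no alternative holds. The proviso rescues it, though: the amount in controversy is USD 47,500, which meets the 5,000 dollars floor. Satisfied.
  (c) Talia Iyer resides in Rhodora. Met.
  (d) The amount in controversy is $47,500, which meets the USD 15,000 floor. Condition met.
  → Every requirement is satisfied — jurisdiction.
The Uldale Court of Common Pleas:
  (a) The plaintiff resides in Rhodora, which is not Uldale. The exception is not triggered, since the defendant resides in Holmere, not Uldale. Met.
  (b) The contract was executed in Uldale, so one alternative holds. Met.
  (c) The amount in controversy is USD 47,500, within the USD 50,000 ceiling, so one alternative holds. And the carve-out is inapplicable — the claim does not concern real property. Condition met.
  (d) The claim is an employment claim, not a consumer claim, so one alternative holds. Condition met.
  (e) The amount in controversy is USD 47,500, which meets the $5,000 floor, which satisfies one of the alternatives. The exception is not triggered, since the defendant resides in Holmere, not Uldale. Met.
  → Jurisdiction lies.
The Circuit Court of Holmere:
  (a) The plaintiff resides in Rhodora, which is not Holmere, so one alternative holds. Condition met.
  (b) Odell Systems resides in Holmere — that alternative is enough. Condition met.
  (c) The defendant resides in Holmere, which satisfies one of the alternatives. The exception is not triggered, since the claim does not concern real property. Satisfied.
  (d) The amount in controversy is $47,500, which meets the $15,000 floor, so one alternative holds. Satisfied.
  → All conditions met; jurisdiction exists.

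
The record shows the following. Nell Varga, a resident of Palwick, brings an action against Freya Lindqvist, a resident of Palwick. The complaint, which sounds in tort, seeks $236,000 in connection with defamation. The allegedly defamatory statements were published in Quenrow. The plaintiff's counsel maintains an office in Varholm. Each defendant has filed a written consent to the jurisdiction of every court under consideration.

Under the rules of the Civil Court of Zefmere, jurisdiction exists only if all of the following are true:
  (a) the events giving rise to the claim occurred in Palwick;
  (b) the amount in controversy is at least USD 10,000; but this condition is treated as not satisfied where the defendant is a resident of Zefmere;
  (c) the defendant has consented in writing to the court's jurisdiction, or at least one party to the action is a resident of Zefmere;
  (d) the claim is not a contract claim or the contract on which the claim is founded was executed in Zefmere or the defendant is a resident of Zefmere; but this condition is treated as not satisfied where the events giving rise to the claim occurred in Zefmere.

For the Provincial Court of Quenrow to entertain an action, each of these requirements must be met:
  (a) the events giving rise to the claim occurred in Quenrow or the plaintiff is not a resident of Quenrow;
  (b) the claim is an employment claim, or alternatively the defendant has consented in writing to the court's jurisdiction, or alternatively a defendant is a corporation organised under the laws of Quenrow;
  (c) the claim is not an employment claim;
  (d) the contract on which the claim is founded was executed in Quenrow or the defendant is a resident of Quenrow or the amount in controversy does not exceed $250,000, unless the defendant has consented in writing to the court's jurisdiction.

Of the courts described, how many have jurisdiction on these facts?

The Civil Court of Zefmere:
  (a) The operative events occurred in Quenrow, not Palwick. Condition not met.
  (b) The amount in controversy is USD 236,000, which meets the USD 10,000 floor. The carve-out does not apply: the defendant resides in Palwick, not Zefmere. Satisfied.
  (c) Every defendant has filed written consent, which satisfies one of the alternatives. Condition met.
  (d) The claim is a tort claim, not a contract claim — that alternative is enough. The exception is not triggered, since the operative events occurred in Quenrow, not Zefmere. Met.
  → Not every requirement is met — no jurisdiction.
The Provincial Court of Quenrow:
  (a) The operative events occurred in Quenrow — that alternative is enough. Satisfied.
  (b) Every defendant has filed written consent, which satisfies one of the alternatives. Satisfied.
  (c) The claim is a tort claim, not an employment claim. Met.
  (d) The amount in controversy is $236,000, within the $250,000 ceiling, so one alternative holds. Condition met.
  → Every requirement is satisfied — jurisdiction.
Courts with jurisdiction: the Provincial Court of Quenrow — 1 in total.

1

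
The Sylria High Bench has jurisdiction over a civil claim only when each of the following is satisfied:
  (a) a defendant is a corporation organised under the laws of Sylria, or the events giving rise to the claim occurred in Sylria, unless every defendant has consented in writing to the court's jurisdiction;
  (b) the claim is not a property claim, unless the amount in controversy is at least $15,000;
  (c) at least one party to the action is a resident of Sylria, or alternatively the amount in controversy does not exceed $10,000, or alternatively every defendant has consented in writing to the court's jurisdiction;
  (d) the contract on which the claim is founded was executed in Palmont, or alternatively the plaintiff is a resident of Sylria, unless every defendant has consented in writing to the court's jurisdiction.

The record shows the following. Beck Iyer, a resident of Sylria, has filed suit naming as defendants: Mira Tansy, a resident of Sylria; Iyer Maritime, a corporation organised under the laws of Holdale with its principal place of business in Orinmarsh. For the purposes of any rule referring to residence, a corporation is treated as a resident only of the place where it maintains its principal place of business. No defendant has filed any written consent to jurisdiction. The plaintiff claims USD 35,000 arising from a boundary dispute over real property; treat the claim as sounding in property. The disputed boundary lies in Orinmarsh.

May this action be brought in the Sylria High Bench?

The Sylria High Bench:
  (a) The corporate defendant(s) are organised in Holdale, not Sylria; the operative events occurred in Orinmarsh, not Sylria — no alternative holds. Nor does the 'unless' clause help: no such written consent has been filed. Not met.
  (b) The claim is a property claim. But the amount in controversy is 35,000 dollars, which meets the $15,000 floor, and the 'unless' clause therefore excuses the requirement. Satisfied.
  (c) Beck Iyer resides in Sylria — that alternative is enough. Condition met.
  (d) The plaintiff resides in Sylria — that alternative is enough. Met.
  → The court lacks jurisdiction.

No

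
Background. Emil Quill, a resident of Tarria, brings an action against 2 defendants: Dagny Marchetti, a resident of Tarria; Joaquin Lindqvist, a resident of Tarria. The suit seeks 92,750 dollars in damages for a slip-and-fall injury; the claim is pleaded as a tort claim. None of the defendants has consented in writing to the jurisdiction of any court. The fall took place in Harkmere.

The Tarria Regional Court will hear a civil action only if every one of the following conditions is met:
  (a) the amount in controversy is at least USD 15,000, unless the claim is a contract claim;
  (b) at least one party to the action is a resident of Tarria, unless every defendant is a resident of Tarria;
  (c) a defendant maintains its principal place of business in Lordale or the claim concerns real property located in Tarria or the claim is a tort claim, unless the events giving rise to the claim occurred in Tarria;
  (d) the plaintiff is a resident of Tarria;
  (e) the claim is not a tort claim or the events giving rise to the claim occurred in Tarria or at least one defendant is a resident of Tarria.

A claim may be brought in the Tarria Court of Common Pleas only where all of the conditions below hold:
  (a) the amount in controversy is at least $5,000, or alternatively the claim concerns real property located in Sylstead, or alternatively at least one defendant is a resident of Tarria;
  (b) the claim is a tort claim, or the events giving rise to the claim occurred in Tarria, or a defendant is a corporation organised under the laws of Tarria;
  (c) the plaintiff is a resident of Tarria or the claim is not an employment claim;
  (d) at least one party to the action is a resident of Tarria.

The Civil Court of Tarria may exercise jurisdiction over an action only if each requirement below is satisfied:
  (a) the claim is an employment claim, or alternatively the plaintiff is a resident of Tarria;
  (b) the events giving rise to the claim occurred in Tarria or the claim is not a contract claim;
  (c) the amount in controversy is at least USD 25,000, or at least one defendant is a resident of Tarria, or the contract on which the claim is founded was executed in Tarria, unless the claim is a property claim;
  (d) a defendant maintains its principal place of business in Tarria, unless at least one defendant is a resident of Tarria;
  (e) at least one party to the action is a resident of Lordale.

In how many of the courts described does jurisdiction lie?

2

The Tarria Regional Court:
  (a) The amount in controversy is $92,750, which meets the $15,000 floor. Condition met.
  (b) Emil Quill resides in Tarria. Condition met.
  (c) The claim is a tort claim, so this disjunct is met. Met.
  (d) The plaintiff resides in Tarria. Condition met.
  (e) Dagny Marchetti resides in Tarria, so this disjunct is met. Satisfied.
  → All conditions met; jurisdiction exists.
The Tarria Court of Common Pleas:
  (a) The amount in controversy is USD 92,750, which meets the $5,000 floor, so one alternative holds. Satisfied.
  (b) The claim is a tort claim — that alternative is enough. Condition met.
  (c) The plaintiff resides in Tarria, so one alternative holds. Satisfied.
  (d) Emil Quill resides in Tarria. Condition met.
  → All conditions met; jurisdiction exists.
The Civil Court of Tarria:
  (a) The plaintiff resides in Tarria, which satisfies one of the alternatives. Satisfied.
  (b) The claim is a tort claim, not a contract claim — that alternative is enough. Satisfied.
  (c) The amount in controversy is 92,750 dollars, which meets the 25,000 dollars floor, so one alternative holds. Satisfied.
  (d) No defendant is a corporation. However, Dagny Marchetti resides in Tarria, so the 'unless' proviso supplies this condition. Met.
  (e) No party resides in Lordale. Not met.
  → The court lacks jurisdiction.
Courts with jurisdiction: the Tarria Regional Court, the Tarria Court of Common Pleas — 2 in total.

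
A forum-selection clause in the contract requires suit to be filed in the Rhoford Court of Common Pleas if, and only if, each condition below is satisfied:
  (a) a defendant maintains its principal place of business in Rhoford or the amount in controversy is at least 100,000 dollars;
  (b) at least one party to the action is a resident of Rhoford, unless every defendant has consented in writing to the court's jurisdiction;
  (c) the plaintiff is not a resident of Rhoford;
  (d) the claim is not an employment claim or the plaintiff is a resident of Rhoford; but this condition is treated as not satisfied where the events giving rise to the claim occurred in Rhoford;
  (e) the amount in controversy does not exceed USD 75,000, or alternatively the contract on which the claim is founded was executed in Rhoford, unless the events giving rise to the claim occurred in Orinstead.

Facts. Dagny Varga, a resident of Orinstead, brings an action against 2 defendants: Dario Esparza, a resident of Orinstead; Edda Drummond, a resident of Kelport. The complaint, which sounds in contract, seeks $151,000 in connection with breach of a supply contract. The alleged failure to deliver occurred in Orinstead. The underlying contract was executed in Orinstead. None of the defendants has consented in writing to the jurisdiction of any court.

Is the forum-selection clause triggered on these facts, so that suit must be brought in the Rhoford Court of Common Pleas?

The Rhoford Court of Common Pleas:
  (a) The amount in controversy is 151,000 dollars, which meets the 100,000 dollars floor, so one alternative holds. Condition met.
  (b) No party resides in Rhoford. The proviso offers no rescue either, since no such written consent has been filed. Not met.
  (c) The plaintiff resides in Orinstead, which is not Rhoford. Met.
  (d) The claim is a contract claim, not an employment claim — that alternative is enough. The exception is not triggered, since the operative events occurred in Orinstead, not Rhoford. Satisfied.
  (e) The amount in controversy is $151,000, above the USD 75,000 ceiling; the contract was executed in Orinstead, not Rhoford — no alternative holds. The proviso rescues it, though: the operative events occurred in Orinstead. Met.
  → Forum clause is not triggered.

No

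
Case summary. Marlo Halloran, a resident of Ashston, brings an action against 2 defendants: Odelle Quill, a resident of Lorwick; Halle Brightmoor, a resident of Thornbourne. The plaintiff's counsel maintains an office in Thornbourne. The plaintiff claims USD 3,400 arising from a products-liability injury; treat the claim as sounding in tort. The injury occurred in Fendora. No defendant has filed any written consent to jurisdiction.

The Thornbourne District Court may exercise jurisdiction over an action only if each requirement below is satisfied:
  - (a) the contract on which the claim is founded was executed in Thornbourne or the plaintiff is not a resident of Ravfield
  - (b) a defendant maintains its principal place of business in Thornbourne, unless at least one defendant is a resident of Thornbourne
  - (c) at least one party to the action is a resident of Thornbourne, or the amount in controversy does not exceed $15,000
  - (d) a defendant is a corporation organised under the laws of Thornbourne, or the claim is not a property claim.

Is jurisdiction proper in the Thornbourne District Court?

The Thornbourne District Court:
  (a) The plaintiff resides in Ashston, which is not Ravfield, so this disjunct is met. Satisfied.
  (b) No defendant is a corporation. The proviso rescues it, though: Halle Brightmoor resides in Thornbourne. Satisfied.
  (c) Halle Brightmoor resides in Thornbourne, so one alternative holds. Condition met.
  (d) The claim is a tort claim, not a property claim, so this disjunct is met. Met.
  → Jurisdiction lies.

Yes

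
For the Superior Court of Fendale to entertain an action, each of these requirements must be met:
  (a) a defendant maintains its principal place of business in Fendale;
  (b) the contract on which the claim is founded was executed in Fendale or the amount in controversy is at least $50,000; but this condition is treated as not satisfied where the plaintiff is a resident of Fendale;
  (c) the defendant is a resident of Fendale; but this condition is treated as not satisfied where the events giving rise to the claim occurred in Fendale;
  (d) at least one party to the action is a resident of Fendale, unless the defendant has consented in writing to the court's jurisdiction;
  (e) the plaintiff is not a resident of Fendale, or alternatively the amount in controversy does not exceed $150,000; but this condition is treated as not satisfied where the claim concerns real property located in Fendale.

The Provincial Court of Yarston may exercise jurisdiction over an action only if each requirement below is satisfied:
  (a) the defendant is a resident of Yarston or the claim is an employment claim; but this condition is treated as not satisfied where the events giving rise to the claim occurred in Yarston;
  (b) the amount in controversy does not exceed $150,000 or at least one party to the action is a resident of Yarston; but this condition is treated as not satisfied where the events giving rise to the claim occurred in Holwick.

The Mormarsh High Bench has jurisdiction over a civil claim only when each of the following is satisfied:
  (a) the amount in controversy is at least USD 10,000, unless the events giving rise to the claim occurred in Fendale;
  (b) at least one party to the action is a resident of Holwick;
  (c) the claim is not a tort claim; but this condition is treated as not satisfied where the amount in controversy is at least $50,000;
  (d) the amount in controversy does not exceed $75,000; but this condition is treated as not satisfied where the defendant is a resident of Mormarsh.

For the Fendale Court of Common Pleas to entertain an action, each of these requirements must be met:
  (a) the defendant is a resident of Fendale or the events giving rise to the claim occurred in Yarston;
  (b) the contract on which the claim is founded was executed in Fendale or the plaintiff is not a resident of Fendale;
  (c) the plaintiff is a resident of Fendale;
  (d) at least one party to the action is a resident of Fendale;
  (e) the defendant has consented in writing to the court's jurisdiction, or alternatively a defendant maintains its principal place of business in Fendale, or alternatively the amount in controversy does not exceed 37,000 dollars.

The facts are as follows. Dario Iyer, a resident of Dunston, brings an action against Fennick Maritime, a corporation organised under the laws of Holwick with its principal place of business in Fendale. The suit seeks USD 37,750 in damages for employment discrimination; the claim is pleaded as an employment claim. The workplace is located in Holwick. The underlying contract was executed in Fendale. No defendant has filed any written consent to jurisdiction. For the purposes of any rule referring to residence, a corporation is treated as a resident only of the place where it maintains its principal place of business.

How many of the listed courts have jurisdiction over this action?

1

The Superior Court of Fendale:
  (a) Fennick Maritime has its principal place of business in Fendale. Satisfied.
  (b) The contract was executed in Fendale — that alternative is enough. The exception is not triggered, since the plaintiff resides in Dunston, not Fendale. Met.
  (c) The defendant resides in Fendale. The exception is not triggered, since the operative events occurred in Holwick, not Fendale. Satisfied.
  (d) Fennick Maritime resides in Fendale. Condition met.
  (e) The plaintiff resides in Dunston, which is not Fendale — that alternative is enough. The exception is not triggered, since the claim does not concern real property. Condition met.
  → The court has jurisdiction.
The Provincial Court of Yarston:
  (a) The claim is an employment claim — that alternative is enough. The carve-out does not apply: the operative events occurred in Holwick, not Yarston. Met.
  (b) The amount in controversy is USD 37,750, within the $150,000 ceiling — that alternative is enough. However, the operative events occurred in Holwick, which falls within the stated exception and so defeats the condition. Not satisfied.
  → Not every requirement is met — no jurisdiction.
The Mormarsh High Bench:
  (a) The amount in controversy is 37,750 dollars, which meets the 10,000 dollars floor. Met.
  (b) No party resides in Holwick. Condition not met.
  (c) The claim is an employment claim, not a tort claim. The carve-out does not apply: the amount in controversy is USD 37,750, below the USD 50,000 floor. Satisfied.
  (d) The amount in controversy is USD 37,750, within the USD 75,000 ceiling. The carve-out does not apply: the defendant resides in Fendale, not Mormarsh. Condition met.
  → No jurisdiction.
The Fendale Court of Common Pleas:
  (a) The defendant resides in Fendale, so one alternative holds. Condition met.
  (b) The contract was executed in Fendale, so one alternative holds. Satisfied.
  (c) The plaintiff resides in Dunston, not Fendale. Fails.
  (d) Fennick Maritime resides in Fendale. Condition met.
  (e) Fennick Maritime has its principal place of business in Fendale, so this disjunct is met. Met.
  → The court lacks jurisdiction.
Courts with jurisdiction: the Superior Court of Fendale — 1 in total.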